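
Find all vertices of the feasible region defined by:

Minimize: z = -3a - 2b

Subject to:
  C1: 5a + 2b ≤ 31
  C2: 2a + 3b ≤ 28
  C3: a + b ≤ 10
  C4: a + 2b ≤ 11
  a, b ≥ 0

(0, 0), (6.2, 0), (5, 3), (0, 5.5)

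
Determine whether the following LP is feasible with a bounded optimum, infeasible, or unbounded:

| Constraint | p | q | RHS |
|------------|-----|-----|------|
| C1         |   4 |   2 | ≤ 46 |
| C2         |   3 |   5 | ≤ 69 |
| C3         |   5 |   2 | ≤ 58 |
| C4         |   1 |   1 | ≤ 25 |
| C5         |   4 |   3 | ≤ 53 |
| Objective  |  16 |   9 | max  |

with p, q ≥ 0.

Feasible with a bounded optimal solution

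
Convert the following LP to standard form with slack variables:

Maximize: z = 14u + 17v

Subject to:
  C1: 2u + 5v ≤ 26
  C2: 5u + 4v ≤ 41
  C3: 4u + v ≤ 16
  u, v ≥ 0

max z = 14u + 17v

s.t.
  2u + 5v + s1 = 26
  5u + 4v + s2 = 41
  4u + v + s3 = 16
  u, v, s1, s2, s3 ≥ 0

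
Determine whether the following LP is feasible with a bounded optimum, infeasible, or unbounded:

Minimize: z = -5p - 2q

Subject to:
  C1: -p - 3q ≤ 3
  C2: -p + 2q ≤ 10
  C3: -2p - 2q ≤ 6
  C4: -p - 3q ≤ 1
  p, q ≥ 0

Unbounded (objective can decrease without bound)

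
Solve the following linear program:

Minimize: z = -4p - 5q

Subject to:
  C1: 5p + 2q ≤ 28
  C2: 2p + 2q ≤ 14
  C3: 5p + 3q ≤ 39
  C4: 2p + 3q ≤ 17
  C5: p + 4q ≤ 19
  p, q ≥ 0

Evaluate the objective at each vertex of the feasible region:
  z(0, 0) = 0
  z(5.6, 0) = -22.4
  z(4.667, 2.333) = -30.33
  z(4, 3) = -31  ←
  z(2.2, 4.2) = -29.8
  z(0, 4.75) = -23.75
The minimum is at p = 4, q = 3.

p = 4, q = 3, z = -31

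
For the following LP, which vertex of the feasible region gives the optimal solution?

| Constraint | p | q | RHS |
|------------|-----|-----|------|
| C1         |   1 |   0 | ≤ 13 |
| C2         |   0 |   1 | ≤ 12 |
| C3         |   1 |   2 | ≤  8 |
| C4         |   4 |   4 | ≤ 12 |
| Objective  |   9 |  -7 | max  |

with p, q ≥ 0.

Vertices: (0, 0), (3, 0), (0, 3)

Evaluate the objective at each vertex of the feasible region:
  z(0, 0) = 0
  z(3, 0) = 27  ←
  z(0, 3) = -21
The maximum is at p = 3, q = 0.

(3, 0)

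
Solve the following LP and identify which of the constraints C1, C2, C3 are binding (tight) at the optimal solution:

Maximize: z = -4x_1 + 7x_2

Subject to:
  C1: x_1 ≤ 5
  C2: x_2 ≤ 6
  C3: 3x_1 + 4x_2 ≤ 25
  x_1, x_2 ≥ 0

At x_1 = 0, x_2 = 6, compute slack b - a·x for each constraint:
  C1: 5 − 0 = 5  (slack)
  C2: 6 − 6 = 0  (binding)
  C3: 25 − 24 = 1  (slack)

Optimal: x_1 = 0, x_2 = 6
Binding: C2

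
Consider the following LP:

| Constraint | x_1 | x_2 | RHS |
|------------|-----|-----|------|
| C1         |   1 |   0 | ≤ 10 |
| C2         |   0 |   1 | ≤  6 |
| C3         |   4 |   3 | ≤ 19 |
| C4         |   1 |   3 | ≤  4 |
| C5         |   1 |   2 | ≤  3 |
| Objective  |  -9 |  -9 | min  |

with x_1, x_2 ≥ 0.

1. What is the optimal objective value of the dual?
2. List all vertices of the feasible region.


1. -27
2. (0, 0), (3, 0), (1, 1), (0, 1.333)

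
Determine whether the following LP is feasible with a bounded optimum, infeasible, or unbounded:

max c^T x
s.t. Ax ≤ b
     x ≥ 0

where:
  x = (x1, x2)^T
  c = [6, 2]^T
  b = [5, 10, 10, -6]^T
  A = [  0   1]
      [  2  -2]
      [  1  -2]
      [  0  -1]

Infeasible (no feasible solution exists)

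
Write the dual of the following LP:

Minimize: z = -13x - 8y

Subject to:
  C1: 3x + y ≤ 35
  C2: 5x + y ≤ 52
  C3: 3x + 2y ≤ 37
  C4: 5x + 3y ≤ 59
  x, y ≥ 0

Primal min cᵀx s.t. Ax ≤ b, x ≥ 0  →  Dual max −bᵀy s.t. Aᵀy ≥ −c, y ≥ 0.

Maximize: z = -35y1 - 52y2 - 37y3 - 59y4

Subject to:
  3y1 + 5y2 + 3y3 + 5y4 ≥ 13
  y1 + y2 + 2y3 + 3y4 ≥ 8
  y1, y2, y3, y4 ≥ 0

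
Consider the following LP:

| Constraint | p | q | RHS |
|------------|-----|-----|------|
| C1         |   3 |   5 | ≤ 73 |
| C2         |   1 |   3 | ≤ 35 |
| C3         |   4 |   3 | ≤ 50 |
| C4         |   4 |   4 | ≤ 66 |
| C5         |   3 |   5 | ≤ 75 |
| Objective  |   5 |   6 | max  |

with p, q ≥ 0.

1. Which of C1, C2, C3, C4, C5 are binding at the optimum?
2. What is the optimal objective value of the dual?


1. C2, C3
2. 85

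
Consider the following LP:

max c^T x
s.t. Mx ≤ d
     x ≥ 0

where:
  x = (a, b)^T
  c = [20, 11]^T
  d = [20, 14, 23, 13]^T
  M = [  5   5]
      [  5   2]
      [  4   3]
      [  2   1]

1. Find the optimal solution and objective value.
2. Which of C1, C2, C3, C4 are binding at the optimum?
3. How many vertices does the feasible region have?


1. a = 2, b = 2, z = 62
2. C1, C2
3. 4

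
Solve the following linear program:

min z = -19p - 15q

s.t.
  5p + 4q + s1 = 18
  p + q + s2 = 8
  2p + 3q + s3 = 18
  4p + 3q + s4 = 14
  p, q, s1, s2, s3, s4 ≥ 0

Evaluate the objective at each vertex of the feasible region:
  z(0, 0) = 0
  z(3.5, 0) = -66.5
  z(2, 2) = -68  ←
  z(0, 4.5) = -67.5
The minimum is at p = 2, q = 2.

p = 2, q = 2, z = -68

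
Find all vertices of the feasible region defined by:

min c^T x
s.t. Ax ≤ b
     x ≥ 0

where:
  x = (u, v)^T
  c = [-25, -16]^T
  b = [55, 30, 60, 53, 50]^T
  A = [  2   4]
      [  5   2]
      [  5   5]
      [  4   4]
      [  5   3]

(0, 0), (6, 0), (2, 10), (0, 12)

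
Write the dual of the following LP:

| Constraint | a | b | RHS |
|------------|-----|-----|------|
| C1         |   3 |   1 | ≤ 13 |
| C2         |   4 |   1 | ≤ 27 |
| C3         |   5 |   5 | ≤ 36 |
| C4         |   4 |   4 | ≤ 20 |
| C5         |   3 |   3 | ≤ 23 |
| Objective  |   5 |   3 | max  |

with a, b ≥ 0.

Primal max cᵀx s.t. Ax ≤ b, x ≥ 0  →  Dual min bᵀy s.t. Aᵀy ≥ c, y ≥ 0.

Minimize: z = 13y1 + 27y2 + 36y3 + 20y4 + 23y5

Subject to:
  3y1 + 4y2 + 5y3 + 4y4 + 3y5 ≥ 5
  y1 + y2 + 5y3 + 4y4 + 3y5 ≥ 3
  y1, y2, y3, y4, y5 ≥ 0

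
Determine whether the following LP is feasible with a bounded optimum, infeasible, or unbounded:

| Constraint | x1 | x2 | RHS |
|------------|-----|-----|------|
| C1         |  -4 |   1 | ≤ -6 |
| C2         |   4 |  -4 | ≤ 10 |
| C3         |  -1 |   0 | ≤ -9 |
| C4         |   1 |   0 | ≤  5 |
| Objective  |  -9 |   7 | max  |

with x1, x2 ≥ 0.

Infeasible (no feasible solution exists)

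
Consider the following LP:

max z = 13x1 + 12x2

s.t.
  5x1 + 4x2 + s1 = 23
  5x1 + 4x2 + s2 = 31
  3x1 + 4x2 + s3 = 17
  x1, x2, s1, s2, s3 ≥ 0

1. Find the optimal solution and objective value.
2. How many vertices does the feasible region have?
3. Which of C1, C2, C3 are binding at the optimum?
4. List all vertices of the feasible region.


1. x1 = 3, x2 = 2, z = 63
2. 4
3. C1, C3
4. (0, 0), (4.6, 0), (3, 2), (0, 4.25)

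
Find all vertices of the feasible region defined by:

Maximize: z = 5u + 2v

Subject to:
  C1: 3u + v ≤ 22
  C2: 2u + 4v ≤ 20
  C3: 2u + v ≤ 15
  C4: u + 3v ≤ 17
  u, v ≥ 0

(0, 0), (7.333, 0), (7, 1), (6.667, 1.667), (0, 5)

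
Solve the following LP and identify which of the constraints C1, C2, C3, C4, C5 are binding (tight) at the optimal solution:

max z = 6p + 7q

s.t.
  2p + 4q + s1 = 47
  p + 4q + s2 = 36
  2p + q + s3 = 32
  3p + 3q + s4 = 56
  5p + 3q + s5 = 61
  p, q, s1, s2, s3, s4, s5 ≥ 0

At p = 8, q = 7, compute slack b - a·x for each constraint:
  C1: 47 − 44 = 3  (slack)
  C2: 36 − 36 = 0  (binding)
  C3: 32 − 23 = 9  (slack)
  C4: 56 − 45 = 11  (slack)
  C5: 61 − 61 = 0  (binding)

Optimal: p = 8, q = 7
Binding: C2, C5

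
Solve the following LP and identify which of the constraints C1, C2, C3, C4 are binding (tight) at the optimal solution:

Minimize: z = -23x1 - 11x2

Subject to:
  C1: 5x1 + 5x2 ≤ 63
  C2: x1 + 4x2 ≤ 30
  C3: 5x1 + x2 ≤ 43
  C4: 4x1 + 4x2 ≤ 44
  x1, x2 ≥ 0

At x1 = 8, x2 = 3, compute slack b - a·x for each constraint:
  C1: 63 − 55 = 8  (slack)
  C2: 30 − 20 = 10  (slack)
  C3: 43 − 43 = 0  (binding)
  C4: 44 − 44 = 0  (binding)

Optimal: x1 = 8, x2 = 3
Binding: C3, C4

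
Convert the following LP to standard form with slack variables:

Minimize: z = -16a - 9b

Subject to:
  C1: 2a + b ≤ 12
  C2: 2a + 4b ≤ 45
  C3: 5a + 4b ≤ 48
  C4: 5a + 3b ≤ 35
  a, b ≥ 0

min z = -16a - 9b

s.t.
  2a + b + s1 = 12
  2a + 4b + s2 = 45
  5a + 4b + s3 = 48
  5a + 3b + s4 = 35
  a, b, s1, s2, s3, s4 ≥ 0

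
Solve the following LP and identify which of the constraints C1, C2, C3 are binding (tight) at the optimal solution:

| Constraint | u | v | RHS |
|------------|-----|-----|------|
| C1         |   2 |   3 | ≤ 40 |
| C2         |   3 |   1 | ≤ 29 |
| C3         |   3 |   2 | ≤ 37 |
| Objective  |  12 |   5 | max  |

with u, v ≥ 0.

At u = 7, v = 8, compute slack b - a·x for each constraint:
  C1: 40 − 38 = 2  (slack)
  C2: 29 − 29 = 0  (binding)
  C3: 37 − 37 = 0  (binding)

Optimal: u = 7, v = 8
Binding: C2, C3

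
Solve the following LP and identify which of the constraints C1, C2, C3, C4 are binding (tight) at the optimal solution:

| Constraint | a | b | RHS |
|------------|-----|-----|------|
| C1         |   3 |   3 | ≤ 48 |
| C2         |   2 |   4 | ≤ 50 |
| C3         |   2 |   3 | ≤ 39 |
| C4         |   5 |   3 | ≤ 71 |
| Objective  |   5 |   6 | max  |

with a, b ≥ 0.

At a = 9, b = 7, compute slack b - a·x for each constraint:
  C1: 48 − 48 = 0  (binding)
  C2: 50 − 46 = 4  (slack)
  C3: 39 − 39 = 0  (binding)
  C4: 71 − 66 = 5  (slack)

Optimal: a = 9, b = 7
Binding: C1, C3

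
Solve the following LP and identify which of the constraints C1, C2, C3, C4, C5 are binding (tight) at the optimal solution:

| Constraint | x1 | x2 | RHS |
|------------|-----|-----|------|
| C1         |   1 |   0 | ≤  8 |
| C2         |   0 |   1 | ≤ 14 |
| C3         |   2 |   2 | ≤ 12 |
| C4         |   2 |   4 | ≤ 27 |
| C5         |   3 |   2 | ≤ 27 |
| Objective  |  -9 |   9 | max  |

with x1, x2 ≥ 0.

At x1 = 0, x2 = 6, compute slack b - a·x for each constraint:
  C1: 8 − 0 = 8  (slack)
  C2: 14 − 6 = 8  (slack)
  C3: 12 − 12 = 0  (binding)
  C4: 27 − 24 = 3  (slack)
  C5: 27 − 12 = 15  (slack)

Optimal: x1 = 0, x2 = 6
Binding: C3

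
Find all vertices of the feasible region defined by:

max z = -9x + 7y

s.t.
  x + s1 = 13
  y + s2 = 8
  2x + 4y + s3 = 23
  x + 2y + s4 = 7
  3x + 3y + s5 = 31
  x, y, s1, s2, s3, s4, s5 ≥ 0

(0, 0), (7, 0), (0, 3.5)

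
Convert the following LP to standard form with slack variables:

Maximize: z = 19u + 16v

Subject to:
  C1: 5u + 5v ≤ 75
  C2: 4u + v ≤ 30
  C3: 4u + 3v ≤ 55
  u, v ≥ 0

max z = 19u + 16v

s.t.
  5u + 5v + s1 = 75
  4u + v + s2 = 30
  4u + 3v + s3 = 55
  u, v, s1, s2, s3 ≥ 0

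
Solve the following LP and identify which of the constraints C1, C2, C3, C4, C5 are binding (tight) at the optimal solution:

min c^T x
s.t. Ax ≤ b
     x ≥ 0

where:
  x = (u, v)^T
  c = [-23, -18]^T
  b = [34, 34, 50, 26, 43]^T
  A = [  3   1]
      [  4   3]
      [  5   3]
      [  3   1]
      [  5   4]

At u = 7, v = 2, compute slack b - a·x for each constraint:
  C1: 34 − 23 = 11  (slack)
  C2: 34 − 34 = 0  (binding)
  C3: 50 − 41 = 9  (slack)
  C4: 26 − 23 = 3  (slack)
  C5: 43 − 43 = 0  (binding)

Optimal: u = 7, v = 2
Binding: C2, C5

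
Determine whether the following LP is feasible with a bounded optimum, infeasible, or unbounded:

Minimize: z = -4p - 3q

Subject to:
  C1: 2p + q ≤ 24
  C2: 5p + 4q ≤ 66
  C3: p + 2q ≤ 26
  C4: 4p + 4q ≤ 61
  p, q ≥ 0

Feasible with a bounded optimal solution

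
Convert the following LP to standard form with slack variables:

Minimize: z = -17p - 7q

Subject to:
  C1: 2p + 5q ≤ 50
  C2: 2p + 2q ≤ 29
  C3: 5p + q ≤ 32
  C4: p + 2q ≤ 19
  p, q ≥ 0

min z = -17p - 7q

s.t.
  2p + 5q + s1 = 50
  2p + 2q + s2 = 29
  5p + q + s3 = 32
  p + 2q + s4 = 19
  p, q, s1, s2, s3, s4 ≥ 0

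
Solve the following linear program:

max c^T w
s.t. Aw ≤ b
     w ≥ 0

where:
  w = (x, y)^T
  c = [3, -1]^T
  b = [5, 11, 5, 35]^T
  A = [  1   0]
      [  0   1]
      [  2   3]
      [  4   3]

Evaluate the objective at each vertex of the feasible region:
  z(0, 0) = 0
  z(2.5, 0) = 7.5  ←
  z(0, 1.667) = -1.667
The maximum is at x = 2.5, y = 0.

x = 2.5, y = 0, z = 7.5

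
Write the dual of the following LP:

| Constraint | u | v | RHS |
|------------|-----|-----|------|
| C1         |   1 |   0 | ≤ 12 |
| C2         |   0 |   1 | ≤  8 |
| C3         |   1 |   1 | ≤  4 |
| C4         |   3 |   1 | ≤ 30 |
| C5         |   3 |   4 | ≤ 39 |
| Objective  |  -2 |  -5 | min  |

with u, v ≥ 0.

Primal min cᵀx s.t. Ax ≤ b, x ≥ 0  →  Dual max −bᵀy s.t. Aᵀy ≥ −c, y ≥ 0.

Maximize: z = -12y1 - 8y2 - 4y3 - 30y4 - 39y5

Subject to:
  y1 + y3 + 3y4 + 3y5 ≥ 2
  y2 + y3 + y4 + 4y5 ≥ 5
  y1, y2, y3, y4, y5 ≥ 0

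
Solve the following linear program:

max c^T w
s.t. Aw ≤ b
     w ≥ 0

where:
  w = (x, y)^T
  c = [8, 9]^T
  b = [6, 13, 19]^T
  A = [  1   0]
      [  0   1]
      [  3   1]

Evaluate the objective at each vertex of the feasible region:
  z(0, 0) = 0
  z(6, 0) = 48
  z(6, 1) = 57
  z(2, 13) = 133  ←
  z(0, 13) = 117
The maximum is at x = 2, y = 13.

x = 2, y = 13, z = 133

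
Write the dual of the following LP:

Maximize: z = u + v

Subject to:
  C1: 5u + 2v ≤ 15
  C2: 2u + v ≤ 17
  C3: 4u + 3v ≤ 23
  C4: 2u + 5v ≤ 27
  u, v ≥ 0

Primal max cᵀx s.t. Ax ≤ b, x ≥ 0  →  Dual min bᵀy s.t. Aᵀy ≥ c, y ≥ 0.

Minimize: z = 15y1 + 17y2 + 23y3 + 27y4

Subject to:
  5y1 + 2y2 + 4y3 + 2y4 ≥ 1
  2y1 + y2 + 3y3 + 5y4 ≥ 1
  y1, y2, y3, y4 ≥ 0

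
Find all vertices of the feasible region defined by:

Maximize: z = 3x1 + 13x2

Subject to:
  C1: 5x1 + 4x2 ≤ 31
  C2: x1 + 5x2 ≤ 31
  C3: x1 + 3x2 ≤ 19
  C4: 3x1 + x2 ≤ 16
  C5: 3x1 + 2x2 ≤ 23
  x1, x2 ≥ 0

(0, 0), (5.333, 0), (4.714, 1.857), (1.545, 5.818), (1, 6), (0, 6.2)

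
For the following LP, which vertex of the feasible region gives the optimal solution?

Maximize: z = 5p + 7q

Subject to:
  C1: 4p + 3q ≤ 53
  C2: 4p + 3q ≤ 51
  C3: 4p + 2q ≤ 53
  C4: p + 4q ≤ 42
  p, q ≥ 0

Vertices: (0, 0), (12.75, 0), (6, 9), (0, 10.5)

Evaluate the objective at each vertex of the feasible region:
  z(0, 0) = 0
  z(12.75, 0) = 63.75
  z(6, 9) = 93  ←
  z(0, 10.5) = 73.5
The maximum is at p = 6, q = 9.

(6, 9)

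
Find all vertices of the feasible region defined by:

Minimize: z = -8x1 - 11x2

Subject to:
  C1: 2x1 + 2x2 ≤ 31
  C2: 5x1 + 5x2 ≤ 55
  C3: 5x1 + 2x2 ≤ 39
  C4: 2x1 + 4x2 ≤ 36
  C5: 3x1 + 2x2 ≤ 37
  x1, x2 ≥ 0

(0, 0), (7.8, 0), (5.667, 5.333), (4, 7), (0, 9)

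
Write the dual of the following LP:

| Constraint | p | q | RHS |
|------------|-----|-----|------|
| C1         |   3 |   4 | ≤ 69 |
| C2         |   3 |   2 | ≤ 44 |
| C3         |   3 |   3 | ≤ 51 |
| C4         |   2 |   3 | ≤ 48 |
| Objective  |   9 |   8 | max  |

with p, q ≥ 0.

Primal max cᵀx s.t. Ax ≤ b, x ≥ 0  →  Dual min bᵀy s.t. Aᵀy ≥ c, y ≥ 0.

Minimize: z = 69y1 + 44y2 + 51y3 + 48y4

Subject to:
  3y1 + 3y2 + 3y3 + 2y4 ≥ 9
  4y1 + 2y2 + 3y3 + 3y4 ≥ 8
  y1, y2, y3, y4 ≥ 0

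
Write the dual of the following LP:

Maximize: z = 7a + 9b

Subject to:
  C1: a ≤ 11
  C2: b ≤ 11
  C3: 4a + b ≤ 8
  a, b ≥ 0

Primal max cᵀx s.t. Ax ≤ b, x ≥ 0  →  Dual min bᵀy s.t. Aᵀy ≥ c, y ≥ 0.

Minimize: z = 11y1 + 11y2 + 8y3

Subject to:
  y1 + 4y3 ≥ 7
  y2 + y3 ≥ 9
  y1, y2, y3 ≥ 0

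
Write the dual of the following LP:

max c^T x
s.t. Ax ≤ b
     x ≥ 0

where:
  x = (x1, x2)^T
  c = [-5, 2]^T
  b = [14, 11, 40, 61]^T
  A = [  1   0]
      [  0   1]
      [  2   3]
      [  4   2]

Primal max cᵀx s.t. Ax ≤ b, x ≥ 0  →  Dual min bᵀy s.t. Aᵀy ≥ c, y ≥ 0.

Minimize: z = 14y1 + 11y2 + 40y3 + 61y4

Subject to:
  y1 + 2y3 + 4y4 ≥ -5
  y2 + 3y3 + 2y4 ≥ 2
  y1, y2, y3, y4 ≥ 0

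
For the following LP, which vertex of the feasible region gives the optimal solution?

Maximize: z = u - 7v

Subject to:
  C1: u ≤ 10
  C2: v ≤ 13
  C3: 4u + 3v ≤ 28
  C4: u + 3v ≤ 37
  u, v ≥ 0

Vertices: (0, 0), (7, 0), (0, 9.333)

Evaluate the objective at each vertex of the feasible region:
  z(0, 0) = 0
  z(7, 0) = 7  ←
  z(0, 9.333) = -65.33
The maximum is at u = 7, v = 0.

(7, 0)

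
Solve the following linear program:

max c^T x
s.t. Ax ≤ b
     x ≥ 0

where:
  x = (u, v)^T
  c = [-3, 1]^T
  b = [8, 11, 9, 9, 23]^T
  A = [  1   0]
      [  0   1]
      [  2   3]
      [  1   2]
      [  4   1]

Evaluate the objective at each vertex of the feasible region:
  z(0, 0) = 0
  z(4.5, 0) = -13.5
  z(0, 3) = 3  ←
The maximum is at u = 0, v = 3.

u = 0, v = 3, z = 3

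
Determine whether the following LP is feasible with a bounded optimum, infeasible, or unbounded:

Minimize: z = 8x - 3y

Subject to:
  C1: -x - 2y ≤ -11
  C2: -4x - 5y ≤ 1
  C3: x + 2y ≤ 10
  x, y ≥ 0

Infeasible (no feasible solution exists)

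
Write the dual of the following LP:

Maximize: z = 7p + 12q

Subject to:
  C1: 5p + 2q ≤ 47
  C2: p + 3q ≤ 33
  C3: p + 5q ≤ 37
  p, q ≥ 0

Primal max cᵀx s.t. Ax ≤ b, x ≥ 0  →  Dual min bᵀy s.t. Aᵀy ≥ c, y ≥ 0.

Minimize: z = 47y1 + 33y2 + 37y3

Subject to:
  5y1 + y2 + y3 ≥ 7
  2y1 + 3y2 + 5y3 ≥ 12
  y1, y2, y3 ≥ 0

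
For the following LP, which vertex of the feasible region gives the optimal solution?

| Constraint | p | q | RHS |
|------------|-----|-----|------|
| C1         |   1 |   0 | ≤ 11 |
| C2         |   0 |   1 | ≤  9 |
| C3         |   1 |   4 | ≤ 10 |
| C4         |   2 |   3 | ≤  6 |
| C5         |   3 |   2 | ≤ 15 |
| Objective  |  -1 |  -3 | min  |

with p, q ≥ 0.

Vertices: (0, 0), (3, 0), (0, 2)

Evaluate the objective at each vertex of the feasible region:
  z(0, 0) = 0
  z(3, 0) = -3
  z(0, 2) = -6  ←
The minimum is at p = 0, q = 2.

(0, 2)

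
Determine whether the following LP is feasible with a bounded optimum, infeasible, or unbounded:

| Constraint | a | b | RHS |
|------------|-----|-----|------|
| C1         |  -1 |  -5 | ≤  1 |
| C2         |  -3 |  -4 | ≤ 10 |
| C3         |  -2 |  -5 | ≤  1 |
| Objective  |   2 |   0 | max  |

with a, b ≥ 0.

Unbounded (objective can increase without bound)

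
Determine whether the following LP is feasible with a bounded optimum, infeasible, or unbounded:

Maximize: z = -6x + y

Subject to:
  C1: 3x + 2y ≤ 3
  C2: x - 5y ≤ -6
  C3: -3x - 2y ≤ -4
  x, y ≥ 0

Infeasible (no feasible solution exists)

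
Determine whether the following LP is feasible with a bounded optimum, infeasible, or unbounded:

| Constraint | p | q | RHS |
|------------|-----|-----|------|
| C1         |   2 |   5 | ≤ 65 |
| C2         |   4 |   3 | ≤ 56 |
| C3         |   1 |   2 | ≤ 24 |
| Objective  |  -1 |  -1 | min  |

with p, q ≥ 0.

Feasible with a bounded optimal solution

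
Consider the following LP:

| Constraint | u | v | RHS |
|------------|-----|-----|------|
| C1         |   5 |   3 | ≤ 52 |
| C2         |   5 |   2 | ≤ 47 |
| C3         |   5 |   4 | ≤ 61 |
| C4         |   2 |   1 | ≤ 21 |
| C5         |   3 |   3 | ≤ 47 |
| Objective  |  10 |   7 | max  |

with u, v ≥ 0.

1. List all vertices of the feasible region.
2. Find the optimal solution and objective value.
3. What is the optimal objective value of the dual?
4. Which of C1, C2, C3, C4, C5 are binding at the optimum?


1. (0, 0), (9.4, 0), (7.4, 5), (5, 9), (0, 15.25)
2. u = 5, v = 9, z = 113
3. 113
4. C1, C3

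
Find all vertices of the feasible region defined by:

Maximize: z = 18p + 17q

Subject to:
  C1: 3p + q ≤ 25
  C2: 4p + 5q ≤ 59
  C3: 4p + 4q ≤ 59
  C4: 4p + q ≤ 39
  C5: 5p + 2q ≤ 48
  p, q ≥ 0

(0, 0), (8.333, 0), (6, 7), (0, 11.8)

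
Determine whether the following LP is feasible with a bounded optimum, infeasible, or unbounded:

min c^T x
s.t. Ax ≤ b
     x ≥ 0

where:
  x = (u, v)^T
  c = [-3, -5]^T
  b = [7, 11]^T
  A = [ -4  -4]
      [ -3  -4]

Unbounded (objective can decrease without bound)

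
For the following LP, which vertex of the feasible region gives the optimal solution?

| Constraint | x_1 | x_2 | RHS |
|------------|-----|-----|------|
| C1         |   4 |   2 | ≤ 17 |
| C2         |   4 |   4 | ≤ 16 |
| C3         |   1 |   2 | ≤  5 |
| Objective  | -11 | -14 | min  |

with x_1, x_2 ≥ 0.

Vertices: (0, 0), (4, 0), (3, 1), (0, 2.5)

Evaluate the objective at each vertex of the feasible region:
  z(0, 0) = 0
  z(4, 0) = -44
  z(3, 1) = -47  ←
  z(0, 2.5) = -35
The minimum is at x_1 = 3, x_2 = 1.

(3, 1)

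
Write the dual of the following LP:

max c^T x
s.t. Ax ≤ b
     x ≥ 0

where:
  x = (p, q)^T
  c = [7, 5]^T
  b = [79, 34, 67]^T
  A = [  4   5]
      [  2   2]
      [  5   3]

Primal max cᵀx s.t. Ax ≤ b, x ≥ 0  →  Dual min bᵀy s.t. Aᵀy ≥ c, y ≥ 0.

Minimize: z = 79y1 + 34y2 + 67y3

Subject to:
  4y1 + 2y2 + 5y3 ≥ 7
  5y1 + 2y2 + 3y3 ≥ 5
  y1, y2, y3 ≥ 0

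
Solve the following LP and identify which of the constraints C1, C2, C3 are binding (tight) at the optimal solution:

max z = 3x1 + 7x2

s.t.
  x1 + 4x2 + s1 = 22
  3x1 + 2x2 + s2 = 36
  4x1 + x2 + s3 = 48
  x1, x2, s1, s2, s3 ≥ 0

At x1 = 10, x2 = 3, compute slack b - a·x for each constraint:
  C1: 22 − 22 = 0  (binding)
  C2: 36 − 36 = 0  (binding)
  C3: 48 − 43 = 5  (slack)

Optimal: x1 = 10, x2 = 3
Binding: C1, C2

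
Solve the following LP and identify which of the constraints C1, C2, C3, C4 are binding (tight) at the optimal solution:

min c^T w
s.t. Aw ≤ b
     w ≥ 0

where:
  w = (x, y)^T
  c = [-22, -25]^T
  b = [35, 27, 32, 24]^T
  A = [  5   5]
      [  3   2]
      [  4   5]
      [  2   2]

At x = 3, y = 4, compute slack b - a·x for each constraint:
  C1: 35 − 35 = 0  (binding)
  C2: 27 − 17 = 10  (slack)
  C3: 32 − 32 = 0  (binding)
  C4: 24 − 14 = 10  (slack)

Optimal: x = 3, y = 4
Binding: C1, C3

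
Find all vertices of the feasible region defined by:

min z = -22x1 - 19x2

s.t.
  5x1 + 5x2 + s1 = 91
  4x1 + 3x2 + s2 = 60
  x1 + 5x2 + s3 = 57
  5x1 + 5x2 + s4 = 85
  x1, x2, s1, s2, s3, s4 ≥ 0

(0, 0), (15, 0), (9, 8), (7, 10), (0, 11.4)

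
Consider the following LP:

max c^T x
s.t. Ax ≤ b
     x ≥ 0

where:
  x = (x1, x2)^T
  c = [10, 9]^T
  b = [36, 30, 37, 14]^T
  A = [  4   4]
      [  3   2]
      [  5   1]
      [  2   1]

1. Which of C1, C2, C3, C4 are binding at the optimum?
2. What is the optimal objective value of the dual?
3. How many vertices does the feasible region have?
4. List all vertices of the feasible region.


1. C1, C4
2. 86
3. 4
4. (0, 0), (7, 0), (5, 4), (0, 9)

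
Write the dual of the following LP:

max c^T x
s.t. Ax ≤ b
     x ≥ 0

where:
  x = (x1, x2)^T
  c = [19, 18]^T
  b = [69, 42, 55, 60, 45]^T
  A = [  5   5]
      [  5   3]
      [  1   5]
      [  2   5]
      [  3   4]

Primal max cᵀx s.t. Ax ≤ b, x ≥ 0  →  Dual min bᵀy s.t. Aᵀy ≥ c, y ≥ 0.

Minimize: z = 69y1 + 42y2 + 55y3 + 60y4 + 45y5

Subject to:
  5y1 + 5y2 + y3 + 2y4 + 3y5 ≥ 19
  5y1 + 3y2 + 5y3 + 5y4 + 4y5 ≥ 18
  y1, y2, y3, y4, y5 ≥ 0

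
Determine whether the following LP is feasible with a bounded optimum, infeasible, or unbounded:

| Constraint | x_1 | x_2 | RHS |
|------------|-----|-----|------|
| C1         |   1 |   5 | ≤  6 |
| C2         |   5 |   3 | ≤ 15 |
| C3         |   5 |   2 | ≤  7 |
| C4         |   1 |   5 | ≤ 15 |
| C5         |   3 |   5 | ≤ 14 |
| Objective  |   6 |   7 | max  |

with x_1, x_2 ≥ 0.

Feasible with a bounded optimal solution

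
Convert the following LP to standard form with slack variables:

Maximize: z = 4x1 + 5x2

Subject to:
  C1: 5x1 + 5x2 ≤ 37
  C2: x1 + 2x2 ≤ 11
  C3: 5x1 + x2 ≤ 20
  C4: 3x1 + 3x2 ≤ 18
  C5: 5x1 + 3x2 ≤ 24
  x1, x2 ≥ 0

max z = 4x1 + 5x2

s.t.
  5x1 + 5x2 + s1 = 37
  x1 + 2x2 + s2 = 11
  5x1 + x2 + s3 = 20
  3x1 + 3x2 + s4 = 18
  5x1 + 3x2 + s5 = 24
  x1, x2, s1, s2, s3, s4, s5 ≥ 0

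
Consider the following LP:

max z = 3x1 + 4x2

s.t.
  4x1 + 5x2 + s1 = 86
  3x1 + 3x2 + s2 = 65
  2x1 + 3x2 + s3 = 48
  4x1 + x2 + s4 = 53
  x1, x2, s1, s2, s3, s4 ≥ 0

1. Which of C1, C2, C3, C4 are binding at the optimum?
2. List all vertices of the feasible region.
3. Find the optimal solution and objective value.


1. C1, C3
2. (0, 0), (13.25, 0), (11.19, 8.25), (9, 10), (0, 16)
3. x1 = 9, x2 = 10, z = 67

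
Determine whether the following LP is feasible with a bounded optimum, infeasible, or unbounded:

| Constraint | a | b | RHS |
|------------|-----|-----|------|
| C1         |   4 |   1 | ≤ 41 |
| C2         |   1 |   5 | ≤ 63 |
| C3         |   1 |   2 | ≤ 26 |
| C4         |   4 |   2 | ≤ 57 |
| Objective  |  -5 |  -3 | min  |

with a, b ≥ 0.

Feasible with a bounded optimal solution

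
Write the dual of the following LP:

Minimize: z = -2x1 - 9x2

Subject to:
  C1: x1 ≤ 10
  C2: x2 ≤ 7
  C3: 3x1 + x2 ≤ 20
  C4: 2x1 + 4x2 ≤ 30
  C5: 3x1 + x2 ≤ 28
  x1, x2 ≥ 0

Primal min cᵀx s.t. Ax ≤ b, x ≥ 0  →  Dual max −bᵀy s.t. Aᵀy ≥ −c, y ≥ 0.

Maximize: z = -10y1 - 7y2 - 20y3 - 30y4 - 28y5

Subject to:
  y1 + 3y3 + 2y4 + 3y5 ≥ 2
  y2 + y3 + 4y4 + y5 ≥ 9
  y1, y2, y3, y4, y5 ≥ 0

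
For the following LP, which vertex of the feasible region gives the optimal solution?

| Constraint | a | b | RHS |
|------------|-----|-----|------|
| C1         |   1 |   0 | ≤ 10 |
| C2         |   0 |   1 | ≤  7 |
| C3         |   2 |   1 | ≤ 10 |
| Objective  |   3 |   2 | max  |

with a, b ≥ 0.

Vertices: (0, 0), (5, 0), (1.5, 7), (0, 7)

Evaluate the objective at each vertex of the feasible region:
  z(0, 0) = 0
  z(5, 0) = 15
  z(1.5, 7) = 18.5  ←
  z(0, 7) = 14
The maximum is at a = 1.5, b = 7.

(1.5, 7)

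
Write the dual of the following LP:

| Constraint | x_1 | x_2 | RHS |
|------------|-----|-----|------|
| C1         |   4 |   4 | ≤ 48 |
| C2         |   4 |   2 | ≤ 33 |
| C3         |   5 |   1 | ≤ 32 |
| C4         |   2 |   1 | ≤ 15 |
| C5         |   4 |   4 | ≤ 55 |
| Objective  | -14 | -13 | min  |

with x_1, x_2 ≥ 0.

Primal min cᵀx s.t. Ax ≤ b, x ≥ 0  →  Dual max −bᵀy s.t. Aᵀy ≥ −c, y ≥ 0.

Maximize: z = -48y1 - 33y2 - 32y3 - 15y4 - 55y5

Subject to:
  4y1 + 4y2 + 5y3 + 2y4 + 4y5 ≥ 14
  4y1 + 2y2 + y3 + y4 + 4y5 ≥ 13
  y1, y2, y3, y4, y5 ≥ 0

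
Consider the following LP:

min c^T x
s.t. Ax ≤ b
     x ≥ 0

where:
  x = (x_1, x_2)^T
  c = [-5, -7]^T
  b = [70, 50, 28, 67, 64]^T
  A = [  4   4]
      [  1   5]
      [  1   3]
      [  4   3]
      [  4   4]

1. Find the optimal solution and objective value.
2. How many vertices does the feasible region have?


1. x_1 = 10, x_2 = 6, z = -92
2. 4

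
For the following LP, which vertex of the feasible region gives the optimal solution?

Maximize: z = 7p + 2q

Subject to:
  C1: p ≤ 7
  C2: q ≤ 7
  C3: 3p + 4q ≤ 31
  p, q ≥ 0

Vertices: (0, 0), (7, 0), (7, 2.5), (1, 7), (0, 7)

Evaluate the objective at each vertex of the feasible region:
  z(0, 0) = 0
  z(7, 0) = 49
  z(7, 2.5) = 54  ←
  z(1, 7) = 21
  z(0, 7) = 14
The maximum is at p = 7, q = 2.5.

(7, 2.5)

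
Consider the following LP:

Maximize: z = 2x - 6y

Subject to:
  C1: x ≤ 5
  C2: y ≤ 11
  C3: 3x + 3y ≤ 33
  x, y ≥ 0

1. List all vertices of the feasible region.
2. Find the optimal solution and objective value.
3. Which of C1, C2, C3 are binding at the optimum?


1. (0, 0), (5, 0), (5, 6), (0, 11)
2. x = 5, y = 0, z = 10
3. C1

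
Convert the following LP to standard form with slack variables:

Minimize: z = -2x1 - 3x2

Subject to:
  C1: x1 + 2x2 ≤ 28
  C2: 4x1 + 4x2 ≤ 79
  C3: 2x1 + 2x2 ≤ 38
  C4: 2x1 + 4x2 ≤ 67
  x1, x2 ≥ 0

min z = -2x1 - 3x2

s.t.
  x1 + 2x2 + s1 = 28
  4x1 + 4x2 + s2 = 79
  2x1 + 2x2 + s3 = 38
  2x1 + 4x2 + s4 = 67
  x1, x2, s1, s2, s3, s4 ≥ 0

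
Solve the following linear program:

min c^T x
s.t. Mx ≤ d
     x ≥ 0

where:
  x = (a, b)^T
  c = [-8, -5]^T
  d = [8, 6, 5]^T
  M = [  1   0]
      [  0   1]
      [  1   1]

Evaluate the objective at each vertex of the feasible region:
  z(0, 0) = 0
  z(5, 0) = -40  ←
  z(0, 5) = -25
The minimum is at a = 5, b = 0.

a = 5, b = 0, z = -40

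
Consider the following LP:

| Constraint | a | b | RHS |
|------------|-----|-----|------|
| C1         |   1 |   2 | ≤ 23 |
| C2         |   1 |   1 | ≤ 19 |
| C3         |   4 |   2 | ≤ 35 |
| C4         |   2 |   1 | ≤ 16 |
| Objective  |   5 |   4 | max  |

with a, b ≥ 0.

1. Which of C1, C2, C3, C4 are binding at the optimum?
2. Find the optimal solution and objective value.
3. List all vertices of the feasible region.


1. C1, C4
2. a = 3, b = 10, z = 55
3. (0, 0), (8, 0), (3, 10), (0, 11.5)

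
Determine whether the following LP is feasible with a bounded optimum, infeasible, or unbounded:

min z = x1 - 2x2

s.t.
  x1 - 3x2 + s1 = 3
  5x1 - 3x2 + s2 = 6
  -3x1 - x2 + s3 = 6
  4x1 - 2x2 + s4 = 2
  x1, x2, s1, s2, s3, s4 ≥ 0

Unbounded (objective can decrease without bound)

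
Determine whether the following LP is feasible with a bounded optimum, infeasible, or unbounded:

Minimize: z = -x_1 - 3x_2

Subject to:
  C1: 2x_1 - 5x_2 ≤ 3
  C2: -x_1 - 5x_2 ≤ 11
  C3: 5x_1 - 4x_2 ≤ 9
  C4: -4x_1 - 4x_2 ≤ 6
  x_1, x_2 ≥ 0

Unbounded (objective can decrease without bound)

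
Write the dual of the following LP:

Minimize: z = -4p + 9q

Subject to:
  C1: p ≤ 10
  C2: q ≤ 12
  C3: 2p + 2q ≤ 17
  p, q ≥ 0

Primal min cᵀx s.t. Ax ≤ b, x ≥ 0  →  Dual max −bᵀy s.t. Aᵀy ≥ −c, y ≥ 0.

Maximize: z = -10y1 - 12y2 - 17y3

Subject to:
  y1 + 2y3 ≥ 4
  y2 + 2y3 ≥ -9
  y1, y2, y3 ≥ 0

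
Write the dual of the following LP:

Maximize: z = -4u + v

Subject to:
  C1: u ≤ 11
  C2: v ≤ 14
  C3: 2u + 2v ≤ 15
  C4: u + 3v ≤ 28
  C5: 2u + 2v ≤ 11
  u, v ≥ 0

Primal max cᵀx s.t. Ax ≤ b, x ≥ 0  →  Dual min bᵀy s.t. Aᵀy ≥ c, y ≥ 0.

Minimize: z = 11y1 + 14y2 + 15y3 + 28y4 + 11y5

Subject to:
  y1 + 2y3 + y4 + 2y5 ≥ -4
  y2 + 2y3 + 3y4 + 2y5 ≥ 1
  y1, y2, y3, y4, y5 ≥ 0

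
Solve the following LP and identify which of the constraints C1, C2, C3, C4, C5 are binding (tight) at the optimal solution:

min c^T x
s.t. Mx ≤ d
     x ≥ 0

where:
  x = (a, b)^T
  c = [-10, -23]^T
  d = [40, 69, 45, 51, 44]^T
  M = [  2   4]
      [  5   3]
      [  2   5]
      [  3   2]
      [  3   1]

At a = 10, b = 5, compute slack b - a·x for each constraint:
  C1: 40 − 40 = 0  (binding)
  C2: 69 − 65 = 4  (slack)
  C3: 45 − 45 = 0  (binding)
  C4: 51 − 40 = 11  (slack)
  C5: 44 − 35 = 9  (slack)

Optimal: a = 10, b = 5
Binding: C1, C3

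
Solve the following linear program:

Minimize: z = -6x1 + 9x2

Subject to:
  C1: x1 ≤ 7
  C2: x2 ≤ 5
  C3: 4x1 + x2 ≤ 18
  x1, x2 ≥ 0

Evaluate the objective at each vertex of the feasible region:
  z(0, 0) = 0
  z(4.5, 0) = -27  ←
  z(3.25, 5) = 25.5
  z(0, 5) = 45
The minimum is at x1 = 4.5, x2 = 0.

x1 = 4.5, x2 = 0, z = -27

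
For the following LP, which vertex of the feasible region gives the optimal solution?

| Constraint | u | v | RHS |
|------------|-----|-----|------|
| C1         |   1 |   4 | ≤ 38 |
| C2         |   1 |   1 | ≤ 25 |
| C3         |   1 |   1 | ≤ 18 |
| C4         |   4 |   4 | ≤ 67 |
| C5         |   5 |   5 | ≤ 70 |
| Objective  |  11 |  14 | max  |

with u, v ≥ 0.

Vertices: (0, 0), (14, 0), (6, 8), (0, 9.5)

Evaluate the objective at each vertex of the feasible region:
  z(0, 0) = 0
  z(14, 0) = 154
  z(6, 8) = 178  ←
  z(0, 9.5) = 133
The maximum is at u = 6, v = 8.

(6, 8)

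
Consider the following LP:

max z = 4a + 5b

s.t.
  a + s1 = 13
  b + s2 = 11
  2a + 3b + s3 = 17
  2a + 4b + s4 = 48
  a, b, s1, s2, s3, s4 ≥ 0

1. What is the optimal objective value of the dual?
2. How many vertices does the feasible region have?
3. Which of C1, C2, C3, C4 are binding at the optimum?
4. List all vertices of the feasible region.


1. 34
2. 3
3. C3
4. (0, 0), (8.5, 0), (0, 5.667)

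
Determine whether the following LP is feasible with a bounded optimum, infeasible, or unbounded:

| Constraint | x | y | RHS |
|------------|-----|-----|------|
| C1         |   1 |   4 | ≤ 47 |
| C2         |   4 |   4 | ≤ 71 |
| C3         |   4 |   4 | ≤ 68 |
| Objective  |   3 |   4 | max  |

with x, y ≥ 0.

Feasible with a bounded optimal solution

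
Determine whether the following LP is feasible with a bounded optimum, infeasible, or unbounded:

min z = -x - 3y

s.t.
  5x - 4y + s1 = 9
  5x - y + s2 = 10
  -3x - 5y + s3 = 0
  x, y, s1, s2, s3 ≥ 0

Unbounded (objective can decrease without bound)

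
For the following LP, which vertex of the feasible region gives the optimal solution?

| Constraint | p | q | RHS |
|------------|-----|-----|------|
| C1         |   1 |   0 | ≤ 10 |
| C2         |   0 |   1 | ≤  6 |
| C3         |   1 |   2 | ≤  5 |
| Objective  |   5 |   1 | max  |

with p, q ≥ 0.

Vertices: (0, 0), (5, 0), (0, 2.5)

Evaluate the objective at each vertex of the feasible region:
  z(0, 0) = 0
  z(5, 0) = 25  ←
  z(0, 2.5) = 2.5
The maximum is at p = 5, q = 0.

(5, 0)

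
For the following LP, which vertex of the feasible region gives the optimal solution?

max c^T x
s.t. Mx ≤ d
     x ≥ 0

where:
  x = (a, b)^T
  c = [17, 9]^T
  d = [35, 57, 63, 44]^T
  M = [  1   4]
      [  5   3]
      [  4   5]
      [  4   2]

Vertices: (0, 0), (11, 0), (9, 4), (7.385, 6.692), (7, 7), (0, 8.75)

Evaluate the objective at each vertex of the feasible region:
  z(0, 0) = 0
  z(11, 0) = 187
  z(9, 4) = 189  ←
  z(7.385, 6.692) = 185.8
  z(7, 7) = 182
  z(0, 8.75) = 78.75
The maximum is at a = 9, b = 4.

(9, 4)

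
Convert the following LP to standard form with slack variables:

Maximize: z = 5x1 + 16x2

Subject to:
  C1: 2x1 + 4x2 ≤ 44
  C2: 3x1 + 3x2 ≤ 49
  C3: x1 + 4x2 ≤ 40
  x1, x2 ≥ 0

max z = 5x1 + 16x2

s.t.
  2x1 + 4x2 + s1 = 44
  3x1 + 3x2 + s2 = 49
  x1 + 4x2 + s3 = 40
  x1, x2, s1, s2, s3 ≥ 0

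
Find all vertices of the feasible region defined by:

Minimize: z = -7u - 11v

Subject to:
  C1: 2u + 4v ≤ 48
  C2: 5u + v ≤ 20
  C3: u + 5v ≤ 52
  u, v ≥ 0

(0, 0), (4, 0), (2, 10), (0, 10.4)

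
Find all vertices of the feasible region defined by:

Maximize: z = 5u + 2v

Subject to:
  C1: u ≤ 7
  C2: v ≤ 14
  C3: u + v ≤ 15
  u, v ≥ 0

(0, 0), (7, 0), (7, 8), (1, 14), (0, 14)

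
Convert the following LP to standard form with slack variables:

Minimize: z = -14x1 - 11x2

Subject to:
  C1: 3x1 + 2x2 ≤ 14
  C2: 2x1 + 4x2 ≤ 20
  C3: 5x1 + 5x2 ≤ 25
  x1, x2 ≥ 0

min z = -14x1 - 11x2

s.t.
  3x1 + 2x2 + s1 = 14
  2x1 + 4x2 + s2 = 20
  5x1 + 5x2 + s3 = 25
  x1, x2, s1, s2, s3 ≥ 0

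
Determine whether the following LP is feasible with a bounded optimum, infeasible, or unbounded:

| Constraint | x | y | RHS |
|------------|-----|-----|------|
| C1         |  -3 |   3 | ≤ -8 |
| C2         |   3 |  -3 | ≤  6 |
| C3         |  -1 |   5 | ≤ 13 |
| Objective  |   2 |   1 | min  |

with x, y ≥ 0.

Infeasible (no feasible solution exists)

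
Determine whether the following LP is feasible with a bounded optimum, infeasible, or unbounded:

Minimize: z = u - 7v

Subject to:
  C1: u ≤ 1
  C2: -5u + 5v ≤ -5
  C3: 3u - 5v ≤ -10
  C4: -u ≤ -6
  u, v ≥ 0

Infeasible (no feasible solution exists)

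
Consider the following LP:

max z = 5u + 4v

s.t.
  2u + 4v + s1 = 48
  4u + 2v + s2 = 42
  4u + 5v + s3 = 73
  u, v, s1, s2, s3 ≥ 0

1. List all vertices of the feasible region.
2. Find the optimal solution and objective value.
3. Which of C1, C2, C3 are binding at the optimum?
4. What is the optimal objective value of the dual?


1. (0, 0), (10.5, 0), (6, 9), (0, 12)
2. u = 6, v = 9, z = 66
3. C1, C2
4. 66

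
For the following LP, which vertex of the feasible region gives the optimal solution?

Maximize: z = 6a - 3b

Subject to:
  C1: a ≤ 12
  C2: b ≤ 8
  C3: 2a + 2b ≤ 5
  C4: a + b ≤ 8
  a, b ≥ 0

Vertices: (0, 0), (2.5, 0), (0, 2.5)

Evaluate the objective at each vertex of the feasible region:
  z(0, 0) = 0
  z(2.5, 0) = 15  ←
  z(0, 2.5) = -7.5
The maximum is at a = 2.5, b = 0.

(2.5, 0)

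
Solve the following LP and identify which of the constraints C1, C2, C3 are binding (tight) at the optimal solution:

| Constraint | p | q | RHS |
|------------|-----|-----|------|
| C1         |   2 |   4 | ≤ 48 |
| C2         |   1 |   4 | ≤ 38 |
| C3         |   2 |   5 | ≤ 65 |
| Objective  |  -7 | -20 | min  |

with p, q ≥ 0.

At p = 10, q = 7, compute slack b - a·x for each constraint:
  C1: 48 − 48 = 0  (binding)
  C2: 38 − 38 = 0  (binding)
  C3: 65 − 55 = 10  (slack)

Optimal: p = 10, q = 7
Binding: C1, C2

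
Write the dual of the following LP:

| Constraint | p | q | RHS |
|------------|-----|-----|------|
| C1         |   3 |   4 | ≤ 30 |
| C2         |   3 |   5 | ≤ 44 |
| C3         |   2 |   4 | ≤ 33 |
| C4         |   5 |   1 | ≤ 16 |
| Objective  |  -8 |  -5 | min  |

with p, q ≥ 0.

Primal min cᵀx s.t. Ax ≤ b, x ≥ 0  →  Dual max −bᵀy s.t. Aᵀy ≥ −c, y ≥ 0.

Maximize: z = -30y1 - 44y2 - 33y3 - 16y4

Subject to:
  3y1 + 3y2 + 2y3 + 5y4 ≥ 8
  4y1 + 5y2 + 4y3 + y4 ≥ 5
  y1, y2, y3, y4 ≥ 0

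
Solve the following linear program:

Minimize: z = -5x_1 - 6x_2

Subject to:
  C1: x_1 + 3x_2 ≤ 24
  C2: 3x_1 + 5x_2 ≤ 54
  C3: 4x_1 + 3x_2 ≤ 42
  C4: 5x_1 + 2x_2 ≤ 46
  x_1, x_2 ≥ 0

Evaluate the objective at each vertex of the feasible region:
  z(0, 0) = 0
  z(9.2, 0) = -46
  z(7.714, 3.714) = -60.86
  z(6, 6) = -66  ←
  z(0, 8) = -48
The minimum is at x_1 = 6, x_2 = 6.

x_1 = 6, x_2 = 6, z = -66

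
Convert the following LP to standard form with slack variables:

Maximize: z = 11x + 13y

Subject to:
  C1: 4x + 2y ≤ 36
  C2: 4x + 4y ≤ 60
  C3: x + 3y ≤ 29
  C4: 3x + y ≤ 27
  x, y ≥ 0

max z = 11x + 13y

s.t.
  4x + 2y + s1 = 36
  4x + 4y + s2 = 60
  x + 3y + s3 = 29
  3x + y + s4 = 27
  x, y, s1, s2, s3, s4 ≥ 0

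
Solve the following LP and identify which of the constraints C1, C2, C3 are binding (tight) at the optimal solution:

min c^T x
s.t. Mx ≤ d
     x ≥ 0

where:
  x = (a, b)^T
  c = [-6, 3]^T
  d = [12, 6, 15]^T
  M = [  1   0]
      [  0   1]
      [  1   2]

At a = 12, b = 0, compute slack b - a·x for each constraint:
  C1: 12 − 12 = 0  (binding)
  C2: 6 − 0 = 6  (slack)
  C3: 15 − 12 = 3  (slack)

Optimal: a = 12, b = 0
Binding: C1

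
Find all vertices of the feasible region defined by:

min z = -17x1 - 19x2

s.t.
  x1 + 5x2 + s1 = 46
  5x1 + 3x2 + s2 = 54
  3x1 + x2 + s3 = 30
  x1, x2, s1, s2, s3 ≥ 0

(0, 0), (10, 0), (9, 3), (6, 8), (0, 9.2)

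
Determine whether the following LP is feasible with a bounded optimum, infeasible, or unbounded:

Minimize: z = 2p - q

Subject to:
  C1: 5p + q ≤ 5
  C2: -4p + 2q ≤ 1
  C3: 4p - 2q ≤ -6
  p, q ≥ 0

Infeasible (no feasible solution exists)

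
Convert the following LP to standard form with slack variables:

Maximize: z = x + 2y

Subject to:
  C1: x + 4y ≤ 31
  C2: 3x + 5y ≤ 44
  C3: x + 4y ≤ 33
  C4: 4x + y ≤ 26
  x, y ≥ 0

max z = x + 2y

s.t.
  x + 4y + s1 = 31
  3x + 5y + s2 = 44
  x + 4y + s3 = 33
  4x + y + s4 = 26
  x, y, s1, s2, s3, s4 ≥ 0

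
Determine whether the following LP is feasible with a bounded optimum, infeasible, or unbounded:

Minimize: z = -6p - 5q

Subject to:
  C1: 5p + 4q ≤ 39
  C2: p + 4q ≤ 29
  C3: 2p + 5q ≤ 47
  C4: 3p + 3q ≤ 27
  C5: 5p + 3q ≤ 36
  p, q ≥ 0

Feasible with a bounded optimal solution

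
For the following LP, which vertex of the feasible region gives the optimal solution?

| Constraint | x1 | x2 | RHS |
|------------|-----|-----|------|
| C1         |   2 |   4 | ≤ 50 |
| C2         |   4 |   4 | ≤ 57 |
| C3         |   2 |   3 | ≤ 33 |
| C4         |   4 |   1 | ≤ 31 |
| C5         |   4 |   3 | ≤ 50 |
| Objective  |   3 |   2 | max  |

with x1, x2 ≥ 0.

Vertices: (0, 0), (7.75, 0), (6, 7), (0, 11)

Evaluate the objective at each vertex of the feasible region:
  z(0, 0) = 0
  z(7.75, 0) = 23.25
  z(6, 7) = 32  ←
  z(0, 11) = 22
The maximum is at x1 = 6, x2 = 7.

(6, 7)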